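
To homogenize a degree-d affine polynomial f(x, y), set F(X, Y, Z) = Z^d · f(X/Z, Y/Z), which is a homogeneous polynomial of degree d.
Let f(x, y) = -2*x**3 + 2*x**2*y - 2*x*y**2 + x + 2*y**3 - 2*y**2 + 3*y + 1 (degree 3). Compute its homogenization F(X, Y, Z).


F(X, Y, Z) = -2*X**3 + 2*X**2*Y - 2*X*Y**2 + X*Z**2 + 2*Y**3 - 2*Y**2*Z + 3*Y*Z**2 + Z**3

deg(f) = 3.
Substitute x = X/Z, y = Y/Z into f, then multiply by Z^3.
  monomial -2·x^3·y^0 ↦ -2·X^3·Y^0·Z^0.
  monomial 2·x^2·y^1 ↦ 2·X^2·Y^1·Z^0.
  monomial -2·x^1·y^2 ↦ -2·X^1·Y^2·Z^0.
  monomial 1·x^1·y^0 ↦ 1·X^1·Y^0·Z^2.
  monomial 2·x^0·y^3 ↦ 2·X^0·Y^3·Z^0.
  monomial -2·x^0·y^2 ↦ -2·X^0·Y^2·Z^1.
  monomial 3·x^0·y^1 ↦ 3·X^0·Y^1·Z^2.
  monomial 1·x^0·y^0 ↦ 1·X^0·Y^0·Z^3.
Collecting: F(X, Y, Z) = -2*X**3 + 2*X**2*Y - 2*X*Y**2 + X*Z**2 + 2*Y**3 - 2*Y**2*Z + 3*Y*Z**2 + Z**3.


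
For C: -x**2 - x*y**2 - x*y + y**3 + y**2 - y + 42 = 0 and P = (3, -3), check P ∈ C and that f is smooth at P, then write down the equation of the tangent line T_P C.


Tangent line at P: -12*x + 35*y + 141 = 0.

Step 1: f(3, -3) = 0, so P lies on C.
Step 2: partial derivatives
  f_x(x, y) = -2*x - y**2 - y, f_y(x, y) = -2*x*y - x + 3*y**2 + 2*y - 1.
  f_x(P) = -12, f_y(P) = 35 (gradient nonzero, so P is smooth).
Step 3: tangent line at P: -12·(x − 3) + 35·(y − -3) = 0.
Expanding: -12*x + 35*y + 141 = 0.


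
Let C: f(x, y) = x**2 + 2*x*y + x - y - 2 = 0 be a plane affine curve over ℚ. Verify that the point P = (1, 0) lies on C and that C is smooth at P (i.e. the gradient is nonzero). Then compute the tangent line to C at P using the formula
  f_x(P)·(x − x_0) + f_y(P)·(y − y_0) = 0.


Tangent line at P: 3*x + y - 3 = 0.

Step 1: f(1, 0) = 0, so P lies on C.
Step 2: partial derivatives
  f_x(x, y) = 2*x + 2*y + 1, f_y(x, y) = 2*x - 1.
  f_x(P) = 3, f_y(P) = 1 (gradient nonzero, so P is smooth).
Step 3: tangent line at P: 3·(x − 1) + 1·(y − 0) = 0.
Expanding: 3*x + y - 3 = 0.


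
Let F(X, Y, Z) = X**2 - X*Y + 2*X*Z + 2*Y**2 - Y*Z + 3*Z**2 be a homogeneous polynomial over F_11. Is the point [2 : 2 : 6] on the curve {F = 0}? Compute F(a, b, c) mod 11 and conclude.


F(2,2,6) ≡ 7 (mod 11); P is NOT on the curve.

Evaluate F(2, 2, 6) term-by-term (mod 11).
  X**2 ↦ 1·4·1·1 = 4
  -X*Y ↦ -1·2·2·1 = -4
  2*X*Z ↦ 2·2·1·6 = 24
  2*Y**2 ↦ 2·1·4·1 = 8
  -Y*Z ↦ -1·1·2·6 = -12
  3*Z**2 ↦ 3·1·1·36 = 108
Sum: F(2, 2, 6) = (4) + (-4) + (24) + (8) + (-12) + (108) = 128.
Reducing mod 11: 128 ≡ 7 (mod 11).
Since F(a, b, c) ≡ 7 ≠ 0 (mod 11), P does NOT lie on the curve.


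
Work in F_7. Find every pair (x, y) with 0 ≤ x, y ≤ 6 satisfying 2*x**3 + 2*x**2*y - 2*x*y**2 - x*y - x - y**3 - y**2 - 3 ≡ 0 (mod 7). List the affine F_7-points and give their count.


Affine F_7-points: {(3, 2), (4, 2), (5, 2), (5, 4)}; count = 4.

For each of the 49 pairs (x, y) ∈ F_7², evaluate f(x, y) mod 7. Record the zeros.
  x = 0: [0↦4, 1↦2, 2↦6, 3↦3, 4↦1, 5↦1, 6↦4]  zeros at y ∈ ∅
  x = 1: [0↦5, 1↦2, 2↦1, 3↦3, 4↦2, 5↦6, 6↦2]  zeros at y ∈ ∅
  x = 2: [0↦4, 1↦4, 2↦2, 3↦6, 4↦3, 5↦1, 6↦1]  zeros at y ∈ ∅
  x = 3: [0↦6, 1↦6, 2↦0, 3↦3, 4↦2, 5↦5, 6↦6]  zeros at y ∈ {2}
  x = 4: [0↦2, 1↦6, 2↦0, 3↦6, 4↦4, 5↦2, 6↦1]  zeros at y ∈ {2}
  x = 5: [0↦4, 1↦2, 2↦0, 3↦6, 4↦0, 5↦4, 6↦5]  zeros at y ∈ {2, 4}
  x = 6: [0↦3, 1↦6, 2↦5, 3↦1, 4↦2, 5↦2, 6↦2]  zeros at y ∈ ∅
Collecting zeros: affine points = {(3, 2), (4, 2), (5, 2), (5, 4)}.
Total count |C(F_7)_aff| = 4.


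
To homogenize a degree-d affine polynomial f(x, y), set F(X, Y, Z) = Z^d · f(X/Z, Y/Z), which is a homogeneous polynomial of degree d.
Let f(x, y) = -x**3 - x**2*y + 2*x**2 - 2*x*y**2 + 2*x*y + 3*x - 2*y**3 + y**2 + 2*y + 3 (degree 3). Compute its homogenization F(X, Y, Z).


F(X, Y, Z) = -X**3 - X**2*Y + 2*X**2*Z - 2*X*Y**2 + 2*X*Y*Z + 3*X*Z**2 - 2*Y**3 + Y**2*Z + 2*Y*Z**2 + 3*Z**3

deg(f) = 3.
Substitute x = X/Z, y = Y/Z into f, then multiply by Z^3.
  monomial -1·x^3·y^0 ↦ -1·X^3·Y^0·Z^0.
  monomial -1·x^2·y^1 ↦ -1·X^2·Y^1·Z^0.
  monomial 2·x^2·y^0 ↦ 2·X^2·Y^0·Z^1.
  monomial -2·x^1·y^2 ↦ -2·X^1·Y^2·Z^0.
  monomial 2·x^1·y^1 ↦ 2·X^1·Y^1·Z^1.
  monomial 3·x^1·y^0 ↦ 3·X^1·Y^0·Z^2.
  monomial -2·x^0·y^3 ↦ -2·X^0·Y^3·Z^0.
  monomial 1·x^0·y^2 ↦ 1·X^0·Y^2·Z^1.
  monomial 2·x^0·y^1 ↦ 2·X^0·Y^1·Z^2.
  monomial 3·x^0·y^0 ↦ 3·X^0·Y^0·Z^3.
Collecting: F(X, Y, Z) = -X**3 - X**2*Y + 2*X**2*Z - 2*X*Y**2 + 2*X*Y*Z + 3*X*Z**2 - 2*Y**3 + Y**2*Z + 2*Y*Z**2 + 3*Z**3.


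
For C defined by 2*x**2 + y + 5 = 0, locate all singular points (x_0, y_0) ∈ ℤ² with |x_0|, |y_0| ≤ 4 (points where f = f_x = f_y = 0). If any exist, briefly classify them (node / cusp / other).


No singular points in the scanned grid; C is smooth there.

Compute partial derivatives:
  f_x = 4*x.
  f_y = 1.
f_y = 1 is a nonzero constant, so f_y never vanishes: no point (x, y) can satisfy f = f_x = f_y = 0. In particular no (x, y) ∈ {−4, ..., 4}² is singular; the curve is smooth.


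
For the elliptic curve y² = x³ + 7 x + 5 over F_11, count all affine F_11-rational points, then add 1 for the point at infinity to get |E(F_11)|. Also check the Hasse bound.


Affine points = {(0, 4), (0, 7), (2, 4), (2, 7), (3, 3), (3, 8), (4, 3), (4, 8), (5, 0), (7, 1), (7, 10), (8, 1), (8, 10), (9, 4), (9, 7)}; affine count = 15; |E(F_11)| = 16.

Discriminant check: Δ ∝ 4a³ + 27b² = 4·7³ + 27·5² = 4·343 + 27·25 ≡ 1 (mod 11). Nonzero ⇒ E is nonsingular.
For each x ∈ F_11, compute rhs = x³ + 7·x + 5 mod 11, then count y ∈ F_11 with y² ≡ rhs.
  x = 0: rhs = 5, matching y values: 4, 7 (2 points).
  x = 1: rhs = 2, matching y values: none (0 points).
  x = 2: rhs = 5, matching y values: 4, 7 (2 points).
  x = 3: rhs = 9, matching y values: 3, 8 (2 points).
  x = 4: rhs = 9, matching y values: 3, 8 (2 points).
  x = 5: rhs = 0, matching y values: 0 (1 points).
  x = 6: rhs = 10, matching y values: none (0 points).
  x = 7: rhs = 1, matching y values: 1, 10 (2 points).
  x = 8: rhs = 1, matching y values: 1, 10 (2 points).
  x = 9: rhs = 5, matching y values: 4, 7 (2 points).
  x = 10: rhs = 8, matching y values: none (0 points).
Total affine count: 15.
Full point count |E(F_11)| = 15 + 1 = 16.
Hasse bound: |16 − (11+1)| = |4| = 4 ≤ 2√11 ≈ 6.6332 ✓.


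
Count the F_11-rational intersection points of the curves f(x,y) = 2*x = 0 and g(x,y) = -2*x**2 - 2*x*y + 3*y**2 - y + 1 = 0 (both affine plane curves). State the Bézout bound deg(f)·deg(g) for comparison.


Common zeros: {(0, 2)}; count = 1; Bézout bound = 2.

deg(f) = 1, deg(g) = 2, so Bézout bound = 2.
Scan x ∈ F_11. For each x, list the y ∈ F_11 with f(x, y) ≡ 0 and those with g(x, y) ≡ 0 (mod 11); the common zeros in that column are the intersection.
  x = 0: f ≡ 0 at y ∈ {0, 1, 2, 3, 4, 5, 6, 7, 8, 9, 10}; g ≡ 0 at y ∈ {2}; common: {2}.
  x = 1: f ≡ 0 at y ∈ ∅; g ≡ 0 at y ∈ ∅; common: ∅.
  x = 2: f ≡ 0 at y ∈ ∅; g ≡ 0 at y ∈ ∅; common: ∅.
  x = 3: f ≡ 0 at y ∈ ∅; g ≡ 0 at y ∈ {3}; common: ∅.
  x = 4: f ≡ 0 at y ∈ ∅; g ≡ 0 at y ∈ ∅; common: ∅.
  x = 5: f ≡ 0 at y ∈ ∅; g ≡ 0 at y ∈ {3, 8}; common: ∅.
  x = 6: f ≡ 0 at y ∈ ∅; g ≡ 0 at y ∈ {9, 10}; common: ∅.
  x = 7: f ≡ 0 at y ∈ ∅; g ≡ 0 at y ∈ {7, 9}; common: ∅.
  x = 8: f ≡ 0 at y ∈ ∅; g ≡ 0 at y ∈ {6, 7}; common: ∅.
  x = 9: f ≡ 0 at y ∈ ∅; g ≡ 0 at y ∈ {2, 8}; common: ∅.
  x = 10: f ≡ 0 at y ∈ ∅; g ≡ 0 at y ∈ ∅; common: ∅.
Collecting: common zeros = {(0, 2)}, so the count is 1.
Comparison with the Bézout bound: 1 ≤ 2 = deg(f)·deg(g), as expected for curves with no common component (the affine F_11-count falls short of the bound because intersections may lie at infinity, over extension fields, or carry multiplicity).


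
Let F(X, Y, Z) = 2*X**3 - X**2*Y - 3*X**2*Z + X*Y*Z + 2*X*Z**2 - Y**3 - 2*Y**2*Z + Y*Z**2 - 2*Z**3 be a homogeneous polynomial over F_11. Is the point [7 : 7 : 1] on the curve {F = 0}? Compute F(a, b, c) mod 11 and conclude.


F(7,7,1) ≡ 10 (mod 11); P is NOT on the curve.

Evaluate F(7, 7, 1) term-by-term (mod 11).
  2*X**3 ↦ 2·343·1·1 = 686
  -X**2*Y ↦ -1·49·7·1 = -343
  -3*X**2*Z ↦ -3·49·1·1 = -147
  X*Y*Z ↦ 1·7·7·1 = 49
  2*X*Z**2 ↦ 2·7·1·1 = 14
  -Y**3 ↦ -1·1·343·1 = -343
  -2*Y**2*Z ↦ -2·1·49·1 = -98
  Y*Z**2 ↦ 1·1·7·1 = 7
  -2*Z**3 ↦ -2·1·1·1 = -2
Sum: F(7, 7, 1) = (686) + (-343) + (-147) + (49) + (14) + (-343) + (-98) + (7) + (-2) = -177.
Reducing mod 11: -177 ≡ 10 (mod 11).
Since F(a, b, c) ≡ 10 ≠ 0 (mod 11), P does NOT lie on the curve.


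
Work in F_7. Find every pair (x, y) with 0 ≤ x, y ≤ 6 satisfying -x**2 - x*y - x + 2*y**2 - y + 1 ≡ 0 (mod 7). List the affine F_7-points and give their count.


Affine F_7-points: {(0, 2), (2, 6), (4, 2), (4, 4), (5, 4), (5, 6)}; count = 6.

For each of the 49 pairs (x, y) ∈ F_7², evaluate f(x, y) mod 7. Record the zeros.
  x = 0: [0↦1, 1↦2, 2↦0, 3↦2, 4↦1, 5↦4, 6↦4]  zeros at y ∈ {2}
  x = 1: [0↦6, 1↦6, 2↦3, 3↦4, 4↦2, 5↦4, 6↦3]  zeros at y ∈ ∅
  x = 2: [0↦2, 1↦1, 2↦4, 3↦4, 4↦1, 5↦2, 6↦0]  zeros at y ∈ {6}
  x = 3: [0↦3, 1↦1, 2↦3, 3↦2, 4↦5, 5↦5, 6↦2]  zeros at y ∈ ∅
  x = 4: [0↦2, 1↦6, 2↦0, 3↦5, 4↦0, 5↦6, 6↦2]  zeros at y ∈ {2, 4}
  x = 5: [0↦6, 1↦2, 2↦2, 3↦6, 4↦0, 5↦5, 6↦0]  zeros at y ∈ {4, 6}
  x = 6: [0↦1, 1↦3, 2↦2, 3↦5, 4↦5, 5↦2, 6↦3]  zeros at y ∈ ∅
Collecting zeros: affine points = {(0, 2), (2, 6), (4, 2), (4, 4), (5, 4), (5, 6)}.
Total count |C(F_7)_aff| = 6.


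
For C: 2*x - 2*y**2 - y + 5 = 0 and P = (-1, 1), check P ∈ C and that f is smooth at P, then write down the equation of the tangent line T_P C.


Tangent line at P: 2*x - 5*y + 7 = 0.

Step 1: f(-1, 1) = 0, so P lies on C.
Step 2: partial derivatives
  f_x(x, y) = 2, f_y(x, y) = -4*y - 1.
  f_x(P) = 2, f_y(P) = -5 (gradient nonzero, so P is smooth).
Step 3: tangent line at P: 2·(x − -1) + -5·(y − 1) = 0.
Expanding: 2*x - 5*y + 7 = 0.


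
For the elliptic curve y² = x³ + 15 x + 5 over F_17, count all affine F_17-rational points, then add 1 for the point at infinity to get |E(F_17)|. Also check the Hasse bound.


Affine points = {(1, 2), (1, 15), (2, 3), (2, 14), (3, 3), (3, 14), (5, 1), (5, 16), (8, 5), (8, 12), (9, 6), (9, 11), (10, 4), (10, 13), (12, 3), (12, 14), (13, 0), (14, 1), (14, 16), (15, 1), (15, 16)}; affine count = 21; |E(F_17)| = 22.

Discriminant check: Δ ∝ 4a³ + 27b² = 4·15³ + 27·5² = 4·3375 + 27·25 ≡ 14 (mod 17). Nonzero ⇒ E is nonsingular.
For each x ∈ F_17, compute rhs = x³ + 15·x + 5 mod 17, then count y ∈ F_17 with y² ≡ rhs.
  x = 0: rhs = 5, matching y values: none (0 points).
  x = 1: rhs = 4, matching y values: 2, 15 (2 points).
  x = 2: rhs = 9, matching y values: 3, 14 (2 points).
  x = 3: rhs = 9, matching y values: 3, 14 (2 points).
  x = 4: rhs = 10, matching y values: none (0 points).
  x = 5: rhs = 1, matching y values: 1, 16 (2 points).
  x = 6: rhs = 5, matching y values: none (0 points).
  x = 7: rhs = 11, matching y values: none (0 points).
  x = 8: rhs = 8, matching y values: 5, 12 (2 points).
  x = 9: rhs = 2, matching y values: 6, 11 (2 points).
  x = 10: rhs = 16, matching y values: 4, 13 (2 points).
  x = 11: rhs = 5, matching y values: none (0 points).
  x = 12: rhs = 9, matching y values: 3, 14 (2 points).
  x = 13: rhs = 0, matching y values: 0 (1 points).
  x = 14: rhs = 1, matching y values: 1, 16 (2 points).
  x = 15: rhs = 1, matching y values: 1, 16 (2 points).
  x = 16: rhs = 6, matching y values: none (0 points).
Total affine count: 21.
Full point count |E(F_17)| = 21 + 1 = 22.
Hasse bound: |22 − (17+1)| = |4| = 4 ≤ 2√17 ≈ 8.2462 ✓.


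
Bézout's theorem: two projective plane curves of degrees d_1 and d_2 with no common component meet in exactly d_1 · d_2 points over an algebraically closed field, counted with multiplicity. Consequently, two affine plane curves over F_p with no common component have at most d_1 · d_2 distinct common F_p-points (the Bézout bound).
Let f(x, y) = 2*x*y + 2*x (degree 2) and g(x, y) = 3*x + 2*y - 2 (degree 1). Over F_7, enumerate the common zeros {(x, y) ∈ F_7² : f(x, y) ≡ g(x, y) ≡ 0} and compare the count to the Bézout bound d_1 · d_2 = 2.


Common zeros: {(0, 1), (6, 6)}; count = 2; Bézout bound = 2.

deg(f) = 2, deg(g) = 1, so Bézout bound = 2.
Scan x ∈ F_7. For each x, list the y ∈ F_7 with f(x, y) ≡ 0 and those with g(x, y) ≡ 0 (mod 7); the common zeros in that column are the intersection.
  x = 0: f ≡ 0 at y ∈ {0, 1, 2, 3, 4, 5, 6}; g ≡ 0 at y ∈ {1}; common: {1}.
  x = 1: f ≡ 0 at y ∈ {6}; g ≡ 0 at y ∈ {3}; common: ∅.
  x = 2: f ≡ 0 at y ∈ {6}; g ≡ 0 at y ∈ {5}; common: ∅.
  x = 3: f ≡ 0 at y ∈ {6}; g ≡ 0 at y ∈ {0}; common: ∅.
  x = 4: f ≡ 0 at y ∈ {6}; g ≡ 0 at y ∈ {2}; common: ∅.
  x = 5: f ≡ 0 at y ∈ {6}; g ≡ 0 at y ∈ {4}; common: ∅.
  x = 6: f ≡ 0 at y ∈ {6}; g ≡ 0 at y ∈ {6}; common: {6}.
Collecting: common zeros = {(0, 1), (6, 6)}, so the count is 2.
Comparison with the Bézout bound: 2 ≤ 2 = deg(f)·deg(g), as expected for curves with no common component (the bound is attained).


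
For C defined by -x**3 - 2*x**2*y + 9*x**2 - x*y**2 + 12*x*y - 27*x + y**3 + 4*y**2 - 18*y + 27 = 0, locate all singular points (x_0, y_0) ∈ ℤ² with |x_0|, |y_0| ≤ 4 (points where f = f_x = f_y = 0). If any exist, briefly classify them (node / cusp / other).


Singular points: {(3, 0)}; classification: cusp.

Compute partial derivatives:
  f_x = -3*x**2 - 4*x*y + 18*x - y**2 + 12*y - 27.
  f_y = -2*x**2 - 2*x*y + 12*x + 3*y**2 + 8*y - 18.
Scan x_0 ∈ {−4, ..., 4}. For each x_0, f_y(x_0, y) is a polynomial in y; find its integer roots y ∈ {−4, ..., 4}, then test f_x and f at those candidates.
  x = -4: f_y(-4, y) = 3*y**2 + 16*y - 98; no integer root y with |y| ≤ 4.
  x = -3: f_y(-3, y) = 3*y**2 + 14*y - 72; no integer root y with |y| ≤ 4.
  x = -2: f_y(-2, y) = 3*y**2 + 12*y - 50; no integer root y with |y| ≤ 4.
  x = -1: f_y(-1, y) = 3*y**2 + 10*y - 32; vanishes at y ∈ {2}. (-1, 2): f_x = -20 ≠ 0.
  x = 0: f_y(0, y) = 3*y**2 + 8*y - 18; no integer root y with |y| ≤ 4.
  x = 1: f_y(1, y) = 3*y**2 + 6*y - 8; no integer root y with |y| ≤ 4.
  x = 2: f_y(2, y) = 3*y**2 + 4*y - 2; no integer root y with |y| ≤ 4.
  x = 3: f_y(3, y) = 3*y**2 + 2*y; vanishes at y ∈ {0}. (3, 0): f_x = 0, f = 0 — SINGULAR.
  x = 4: f_y(4, y) = 3*y**2 - 2; no integer root y with |y| ≤ 4.
Only singular point on the grid: (3, 0).
Classify: substitute x = 3 + u, y = 0 + v and expand: f = -u**3 - 2*u**2*v - u*v**2 + v**3 + v**2.
No constant or linear terms (consistent with a singular point). Quadratic part: v**2. Cubic part: -u**3 - 2*u**2*v - u*v**2 + v**3.
The quadratic part v**2 is a perfect square, so there is a single (double) tangent line v = 0, i.e. y = 0. Restricting the cubic part to that line (v = 0) leaves -u**3 ≠ 0, so f is not divisible by v and the branch is v² ≈ u**3 to lowest order — this is a cusp.
Classification: cusp.


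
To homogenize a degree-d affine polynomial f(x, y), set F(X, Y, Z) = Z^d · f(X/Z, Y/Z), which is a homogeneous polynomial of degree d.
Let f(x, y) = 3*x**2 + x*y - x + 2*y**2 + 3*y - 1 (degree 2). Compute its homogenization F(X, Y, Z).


F(X, Y, Z) = 3*X**2 + X*Y - X*Z + 2*Y**2 + 3*Y*Z - Z**2

deg(f) = 2.
Substitute x = X/Z, y = Y/Z into f, then multiply by Z^2.
  monomial 3·x^2·y^0 ↦ 3·X^2·Y^0·Z^0.
  monomial 1·x^1·y^1 ↦ 1·X^1·Y^1·Z^0.
  monomial -1·x^1·y^0 ↦ -1·X^1·Y^0·Z^1.
  monomial 2·x^0·y^2 ↦ 2·X^0·Y^2·Z^0.
  monomial 3·x^0·y^1 ↦ 3·X^0·Y^1·Z^1.
  monomial -1·x^0·y^0 ↦ -1·X^0·Y^0·Z^2.
Collecting: F(X, Y, Z) = 3*X**2 + X*Y - X*Z + 2*Y**2 + 3*Y*Z - Z**2.


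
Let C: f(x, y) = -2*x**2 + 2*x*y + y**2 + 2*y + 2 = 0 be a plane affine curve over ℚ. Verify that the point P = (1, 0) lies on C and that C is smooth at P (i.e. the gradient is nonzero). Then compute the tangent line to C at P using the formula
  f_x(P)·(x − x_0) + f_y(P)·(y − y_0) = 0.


Tangent line at P: -4*x + 4*y + 4 = 0.

Step 1: f(1, 0) = 0, so P lies on C.
Step 2: partial derivatives
  f_x(x, y) = -4*x + 2*y, f_y(x, y) = 2*x + 2*y + 2.
  f_x(P) = -4, f_y(P) = 4 (gradient nonzero, so P is smooth).
Step 3: tangent line at P: -4·(x − 1) + 4·(y − 0) = 0.
Expanding: -4*x + 4*y + 4 = 0.


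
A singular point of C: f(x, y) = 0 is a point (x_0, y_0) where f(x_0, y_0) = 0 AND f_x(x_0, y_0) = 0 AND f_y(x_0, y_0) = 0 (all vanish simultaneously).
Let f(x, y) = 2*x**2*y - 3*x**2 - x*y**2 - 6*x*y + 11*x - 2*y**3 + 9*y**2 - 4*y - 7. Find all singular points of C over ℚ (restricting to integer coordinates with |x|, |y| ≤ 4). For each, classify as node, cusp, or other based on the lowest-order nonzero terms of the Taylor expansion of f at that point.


Singular points: {(2, 1)}; classification: node.

Compute partial derivatives:
  f_x = 4*x*y - 6*x - y**2 - 6*y + 11.
  f_y = 2*x**2 - 2*x*y - 6*x - 6*y**2 + 18*y - 4.
Scan x_0 ∈ {−4, ..., 4}. For each x_0, f_y(x_0, y) is a polynomial in y; find its integer roots y ∈ {−4, ..., 4}, then test f_x and f at those candidates.
  x = -4: f_y(-4, y) = -6*y**2 + 26*y + 52; no integer root y with |y| ≤ 4.
  x = -3: f_y(-3, y) = -6*y**2 + 24*y + 32; no integer root y with |y| ≤ 4.
  x = -2: f_y(-2, y) = -6*y**2 + 22*y + 16; no integer root y with |y| ≤ 4.
  x = -1: f_y(-1, y) = -6*y**2 + 20*y + 4; no integer root y with |y| ≤ 4.
  x = 0: f_y(0, y) = -6*y**2 + 18*y - 4; no integer root y with |y| ≤ 4.
  x = 1: f_y(1, y) = -6*y**2 + 16*y - 8; vanishes at y ∈ {2}. (1, 2): f_x = -3 ≠ 0.
  x = 2: f_y(2, y) = -6*y**2 + 14*y - 8; vanishes at y ∈ {1}. (2, 1): f_x = 0, f = 0 — SINGULAR.
  x = 3: f_y(3, y) = -6*y**2 + 12*y - 4; no integer root y with |y| ≤ 4.
  x = 4: f_y(4, y) = -6*y**2 + 10*y + 4; vanishes at y ∈ {2}. (4, 2): f_x = 3 ≠ 0.
Only singular point on the grid: (2, 1).
Classify: substitute x = 2 + u, y = 1 + v and expand: f = 2*u**2*v - u**2 - u*v**2 - 2*v**3 + v**2.
No constant or linear terms (consistent with a singular point). Quadratic part: -u**2 + v**2. Cubic part: 2*u**2*v - u*v**2 - 2*v**3.
The quadratic part v**2 - u**2 = (v − u)(v + u) splits into two distinct linear factors, so there are two distinct tangent lines y − 1 = ±(x − 2) — this is a node (ordinary double point).
Classification: node.


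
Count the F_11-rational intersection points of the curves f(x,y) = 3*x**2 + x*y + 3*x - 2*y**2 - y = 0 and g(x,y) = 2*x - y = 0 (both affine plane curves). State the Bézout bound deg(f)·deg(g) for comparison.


Common zeros: {(0, 0), (4, 8)}; count = 2; Bézout bound = 2.

deg(f) = 2, deg(g) = 1, so Bézout bound = 2.
Scan x ∈ F_11. For each x, list the y ∈ F_11 with f(x, y) ≡ 0 and those with g(x, y) ≡ 0 (mod 11); the common zeros in that column are the intersection.
  x = 0: f ≡ 0 at y ∈ {0, 5}; g ≡ 0 at y ∈ {0}; common: {0}.
  x = 1: f ≡ 0 at y ∈ {5, 6}; g ≡ 0 at y ∈ {2}; common: ∅.
  x = 2: f ≡ 0 at y ∈ ∅; g ≡ 0 at y ∈ {4}; common: ∅.
  x = 3: f ≡ 0 at y ∈ ∅; g ≡ 0 at y ∈ {6}; common: ∅.
  x = 4: f ≡ 0 at y ∈ {8, 10}; g ≡ 0 at y ∈ {8}; common: {8}.
  x = 5: f ≡ 0 at y ∈ ∅; g ≡ 0 at y ∈ {10}; common: ∅.
  x = 6: f ≡ 0 at y ∈ ∅; g ≡ 0 at y ∈ {1}; common: ∅.
  x = 7: f ≡ 0 at y ∈ {6, 8}; g ≡ 0 at y ∈ {3}; common: ∅.
  x = 8: f ≡ 0 at y ∈ ∅; g ≡ 0 at y ∈ {5}; common: ∅.
  x = 9: f ≡ 0 at y ∈ ∅; g ≡ 0 at y ∈ {7}; common: ∅.
  x = 10: f ≡ 0 at y ∈ {0, 10}; g ≡ 0 at y ∈ {9}; common: ∅.
Collecting: common zeros = {(0, 0), (4, 8)}, so the count is 2.
Comparison with the Bézout bound: 2 ≤ 2 = deg(f)·deg(g), as expected for curves with no common component (the bound is attained).


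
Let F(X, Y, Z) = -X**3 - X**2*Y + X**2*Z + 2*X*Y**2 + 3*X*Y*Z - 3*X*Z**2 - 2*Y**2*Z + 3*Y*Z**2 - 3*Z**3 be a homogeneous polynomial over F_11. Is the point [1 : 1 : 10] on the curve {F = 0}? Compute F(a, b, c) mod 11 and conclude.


F(1,1,10) ≡ 1 (mod 11); P is NOT on the curve.

Evaluate F(1, 1, 10) term-by-term (mod 11).
  -X**3 ↦ -1·1·1·1 = -1
  -X**2*Y ↦ -1·1·1·1 = -1
  X**2*Z ↦ 1·1·1·10 = 10
  2*X*Y**2 ↦ 2·1·1·1 = 2
  3*X*Y*Z ↦ 3·1·1·10 = 30
  -3*X*Z**2 ↦ -3·1·1·100 = -300
  -2*Y**2*Z ↦ -2·1·1·10 = -20
  3*Y*Z**2 ↦ 3·1·1·100 = 300
  -3*Z**3 ↦ -3·1·1·1000 = -3000
Sum: F(1, 1, 10) = (-1) + (-1) + (10) + (2) + (30) + (-300) + (-20) + (300) + (-3000) = -2980.
Reducing mod 11: -2980 ≡ 1 (mod 11).
Since F(a, b, c) ≡ 1 ≠ 0 (mod 11), P does NOT lie on the curve.


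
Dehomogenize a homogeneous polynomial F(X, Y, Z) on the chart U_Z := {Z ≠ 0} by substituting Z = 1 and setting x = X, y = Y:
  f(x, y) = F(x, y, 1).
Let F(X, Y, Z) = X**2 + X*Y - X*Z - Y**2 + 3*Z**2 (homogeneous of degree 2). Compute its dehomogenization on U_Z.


f(x, y) = x**2 + x*y - x - y**2 + 3

On U_Z we set Z = 1. Each monomial c·X^i·Y^j·Z^k in F becomes c·x^i·y^j·1^k = c·x^i·y^j.
Substituting Z = 1: F(X, Y, 1) = x**2 + x*y - x - y**2 + 3.
Note: deg(f) ≤ deg(F) = 2; strict inequality happens when F is divisible by Z (lost terms).


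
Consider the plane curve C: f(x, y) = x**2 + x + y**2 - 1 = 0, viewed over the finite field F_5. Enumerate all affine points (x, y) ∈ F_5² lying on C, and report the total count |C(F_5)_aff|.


Affine F_5-points: {(0, 1), (0, 4), (1, 2), (1, 3), (2, 0), (3, 2), (3, 3), (4, 1), (4, 4)}; count = 9.

For each of the 25 pairs (x, y) ∈ F_5², evaluate f(x, y) mod 5. Record the zeros.
  x = 0: [0↦4, 1↦0, 2↦3, 3↦3, 4↦0]  zeros at y ∈ {1, 4}
  x = 1: [0↦1, 1↦2, 2↦0, 3↦0, 4↦2]  zeros at y ∈ {2, 3}
  x = 2: [0↦0, 1↦1, 2↦4, 3↦4, 4↦1]  zeros at y ∈ {0}
  x = 3: [0↦1, 1↦2, 2↦0, 3↦0, 4↦2]  zeros at y ∈ {2, 3}
  x = 4: [0↦4, 1↦0, 2↦3, 3↦3, 4↦0]  zeros at y ∈ {1, 4}
Collecting zeros: affine points = {(0, 1), (0, 4), (1, 2), (1, 3), (2, 0), (3, 2), (3, 3), (4, 1), (4, 4)}.
Total count |C(F_5)_aff| = 9.


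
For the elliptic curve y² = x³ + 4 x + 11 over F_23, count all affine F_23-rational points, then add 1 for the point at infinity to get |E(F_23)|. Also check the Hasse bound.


Affine points = {(1, 4), (1, 19), (2, 2), (2, 21), (3, 2), (3, 21), (5, 8), (5, 15), (8, 7), (8, 16), (10, 4), (10, 19), (11, 11), (11, 12), (12, 4), (12, 19), (13, 11), (13, 12), (16, 10), (16, 13), (17, 1), (17, 22), (18, 2), (18, 21), (19, 0), (20, 8), (20, 15), (21, 8), (21, 15), (22, 11), (22, 12)}; affine count = 31; |E(F_23)| = 32.

Discriminant check: Δ ∝ 4a³ + 27b² = 4·4³ + 27·11² = 4·64 + 27·121 ≡ 4 (mod 23). Nonzero ⇒ E is nonsingular.
For each x ∈ F_23, compute rhs = x³ + 4·x + 11 mod 23, then count y ∈ F_23 with y² ≡ rhs.
  x = 0: rhs = 11, matching y values: none (0 points).
  x = 1: rhs = 16, matching y values: 4, 19 (2 points).
  x = 2: rhs = 4, matching y values: 2, 21 (2 points).
  x = 3: rhs = 4, matching y values: 2, 21 (2 points).
  x = 4: rhs = 22, matching y values: none (0 points).
  x = 5: rhs = 18, matching y values: 8, 15 (2 points).
  x = 6: rhs = 21, matching y values: none (0 points).
  x = 7: rhs = 14, matching y values: none (0 points).
  x = 8: rhs = 3, matching y values: 7, 16 (2 points).
  x = 9: rhs = 17, matching y values: none (0 points).
  x = 10: rhs = 16, matching y values: 4, 19 (2 points).
  x = 11: rhs = 6, matching y values: 11, 12 (2 points).
  x = 12: rhs = 16, matching y values: 4, 19 (2 points).
  x = 13: rhs = 6, matching y values: 11, 12 (2 points).
  x = 14: rhs = 5, matching y values: none (0 points).
  x = 15: rhs = 19, matching y values: none (0 points).
  x = 16: rhs = 8, matching y values: 10, 13 (2 points).
  x = 17: rhs = 1, matching y values: 1, 22 (2 points).
  x = 18: rhs = 4, matching y values: 2, 21 (2 points).
  x = 19: rhs = 0, matching y values: 0 (1 points).
  x = 20: rhs = 18, matching y values: 8, 15 (2 points).
  x = 21: rhs = 18, matching y values: 8, 15 (2 points).
  x = 22: rhs = 6, matching y values: 11, 12 (2 points).
Total affine count: 31.
Full point count |E(F_23)| = 31 + 1 = 32.
Hasse bound: |32 − (23+1)| = |8| = 8 ≤ 2√23 ≈ 9.5917 ✓.


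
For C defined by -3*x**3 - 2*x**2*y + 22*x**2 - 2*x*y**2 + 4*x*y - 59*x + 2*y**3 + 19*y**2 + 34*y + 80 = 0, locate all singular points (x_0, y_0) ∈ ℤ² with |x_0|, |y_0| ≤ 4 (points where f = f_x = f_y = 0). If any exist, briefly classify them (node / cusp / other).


Singular points: {(3, -2)}; classification: node.

Compute partial derivatives:
  f_x = -9*x**2 - 4*x*y + 44*x - 2*y**2 + 4*y - 59.
  f_y = -2*x**2 - 4*x*y + 4*x + 6*y**2 + 38*y + 34.
Scan x_0 ∈ {−4, ..., 4}. For each x_0, f_y(x_0, y) is a polynomial in y; find its integer roots y ∈ {−4, ..., 4}, then test f_x and f at those candidates.
  x = -4: f_y(-4, y) = 6*y**2 + 54*y - 14; no integer root y with |y| ≤ 4.
  x = -3: f_y(-3, y) = 6*y**2 + 50*y + 4; no integer root y with |y| ≤ 4.
  x = -2: f_y(-2, y) = 6*y**2 + 46*y + 18; no integer root y with |y| ≤ 4.
  x = -1: f_y(-1, y) = 6*y**2 + 42*y + 28; no integer root y with |y| ≤ 4.
  x = 0: f_y(0, y) = 6*y**2 + 38*y + 34; no integer root y with |y| ≤ 4.
  x = 1: f_y(1, y) = 6*y**2 + 34*y + 36; no integer root y with |y| ≤ 4.
  x = 2: f_y(2, y) = 6*y**2 + 30*y + 34; no integer root y with |y| ≤ 4.
  x = 3: f_y(3, y) = 6*y**2 + 26*y + 28; vanishes at y ∈ {-2}. (3, -2): f_x = 0, f = 0 — SINGULAR.
  x = 4: f_y(4, y) = 6*y**2 + 22*y + 18; no integer root y with |y| ≤ 4.
Only singular point on the grid: (3, -2).
Classify: substitute x = 3 + u, y = -2 + v and expand: f = -3*u**3 - 2*u**2*v - u**2 - 2*u*v**2 + 2*v**3 + v**2.
No constant or linear terms (consistent with a singular point). Quadratic part: -u**2 + v**2. Cubic part: -3*u**3 - 2*u**2*v - 2*u*v**2 + 2*v**3.
The quadratic part v**2 - u**2 = (v − u)(v + u) splits into two distinct linear factors, so there are two distinct tangent lines y − -2 = ±(x − 3) — this is a node (ordinary double point).
Classification: node.


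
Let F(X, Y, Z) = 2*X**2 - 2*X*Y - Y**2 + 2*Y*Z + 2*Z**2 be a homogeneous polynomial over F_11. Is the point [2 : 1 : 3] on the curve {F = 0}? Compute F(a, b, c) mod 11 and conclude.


F(2,1,3) ≡ 5 (mod 11); P is NOT on the curve.

Evaluate F(2, 1, 3) term-by-term (mod 11).
  2*X**2 ↦ 2·4·1·1 = 8
  -2*X*Y ↦ -2·2·1·1 = -4
  -Y**2 ↦ -1·1·1·1 = -1
  2*Y*Z ↦ 2·1·1·3 = 6
  2*Z**2 ↦ 2·1·1·9 = 18
Sum: F(2, 1, 3) = (8) + (-4) + (-1) + (6) + (18) = 27.
Reducing mod 11: 27 ≡ 5 (mod 11).
Since F(a, b, c) ≡ 5 ≠ 0 (mod 11), P does NOT lie on the curve.


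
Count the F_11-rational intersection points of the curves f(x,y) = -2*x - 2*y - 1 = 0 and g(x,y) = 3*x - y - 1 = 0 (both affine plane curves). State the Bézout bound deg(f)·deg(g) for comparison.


Common zeros: {(7, 9)}; count = 1; Bézout bound = 1.

deg(f) = 1, deg(g) = 1, so Bézout bound = 1.
Scan x ∈ F_11. For each x, list the y ∈ F_11 with f(x, y) ≡ 0 and those with g(x, y) ≡ 0 (mod 11); the common zeros in that column are the intersection.
  x = 0: f ≡ 0 at y ∈ {5}; g ≡ 0 at y ∈ {10}; common: ∅.
  x = 1: f ≡ 0 at y ∈ {4}; g ≡ 0 at y ∈ {2}; common: ∅.
  x = 2: f ≡ 0 at y ∈ {3}; g ≡ 0 at y ∈ {5}; common: ∅.
  x = 3: f ≡ 0 at y ∈ {2}; g ≡ 0 at y ∈ {8}; common: ∅.
  x = 4: f ≡ 0 at y ∈ {1}; g ≡ 0 at y ∈ {0}; common: ∅.
  x = 5: f ≡ 0 at y ∈ {0}; g ≡ 0 at y ∈ {3}; common: ∅.
  x = 6: f ≡ 0 at y ∈ {10}; g ≡ 0 at y ∈ {6}; common: ∅.
  x = 7: f ≡ 0 at y ∈ {9}; g ≡ 0 at y ∈ {9}; common: {9}.
  x = 8: f ≡ 0 at y ∈ {8}; g ≡ 0 at y ∈ {1}; common: ∅.
  x = 9: f ≡ 0 at y ∈ {7}; g ≡ 0 at y ∈ {4}; common: ∅.
  x = 10: f ≡ 0 at y ∈ {6}; g ≡ 0 at y ∈ {7}; common: ∅.
Collecting: common zeros = {(7, 9)}, so the count is 1.
Comparison with the Bézout bound: 1 ≤ 1 = deg(f)·deg(g), as expected for curves with no common component (the bound is attained).


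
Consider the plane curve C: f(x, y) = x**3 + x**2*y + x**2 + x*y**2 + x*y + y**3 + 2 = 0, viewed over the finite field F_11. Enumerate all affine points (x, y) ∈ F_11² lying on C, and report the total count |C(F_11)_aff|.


Affine F_11-points: {(0, 4), (2, 3), (3, 4), (4, 5), (8, 8), (9, 6), (9, 9), (10, 10)}; count = 8.

For each of the 121 pairs (x, y) ∈ F_11², evaluate f(x, y) mod 11. Record the zeros.
  x = 0: [0↦2, 1↦3, 2↦10, 3↦7, 4↦0, 5↦6, 6↦9, 7↦4, 8↦8, 9↦5, 10↦1]  zeros at y ∈ {4}
  x = 1: [0↦4, 1↦8, 2↦9, 3↦2, 4↦4, 5↦10, 6↦4, 7↦3, 8↦2, 9↦7, 10↦2]  zeros at y ∈ ∅
  x = 2: [0↦3, 1↦1, 2↦9, 3↦0, 4↦2, 5↦10, 6↦8, 7↦2, 8↦9, 9↦2, 10↦9]  zeros at y ∈ {3}
  x = 3: [0↦5, 1↦10, 2↦5, 3↦7, 4↦0, 5↦1, 6↦5, 7↦7, 8↦2, 9↦7, 10↦6]  zeros at y ∈ {4}
  x = 4: [0↦5, 1↦8, 2↦3, 3↦7, 4↦4, 5↦0, 6↦1, 7↦2, 8↦9, 9↦6, 10↦10]  zeros at y ∈ {5}
  x = 5: [0↦9, 1↦1, 2↦9, 3↦6, 4↦9, 5↦2, 6↦2, 7↦4, 8↦3, 9↦5, 10↦5]  zeros at y ∈ ∅
  x = 6: [0↦1, 1↦6, 2↦7, 3↦10, 4↦10, 5↦2, 6↦3, 7↦8, 8↦1, 9↦10, 10↦8]  zeros at y ∈ ∅
  x = 7: [0↦9, 1↦7, 2↦3, 3↦3, 4↦2, 5↦6, 6↦10, 7↦9, 8↦9, 9↦5, 10↦3]  zeros at y ∈ ∅
  x = 8: [0↦6, 1↦10, 2↦3, 3↦2, 4↦2, 5↦9, 6↦7, 7↦2, 8↦0, 9↦7, 10↦7]  zeros at y ∈ {8}
  x = 9: [0↦9, 1↦10, 2↦2, 3↦2, 4↦5, 5↦6, 6↦0, 7↦4, 8↦2, 9↦0, 10↦4]  zeros at y ∈ {6, 9}
  x = 10: [0↦2, 1↦2, 2↦6, 3↦9, 4↦6, 5↦3, 6↦6, 7↦10, 8↦10, 9↦1, 10↦0]  zeros at y ∈ {10}
Collecting zeros: affine points = {(0, 4), (2, 3), (3, 4), (4, 5), (8, 8), (9, 6), (9, 9), (10, 10)}.
Total count |C(F_11)_aff| = 8.


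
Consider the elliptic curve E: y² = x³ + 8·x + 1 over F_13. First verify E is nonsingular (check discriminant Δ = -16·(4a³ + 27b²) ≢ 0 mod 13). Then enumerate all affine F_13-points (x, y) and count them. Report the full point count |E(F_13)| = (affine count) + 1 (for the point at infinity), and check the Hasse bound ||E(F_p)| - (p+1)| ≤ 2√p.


Affine points = {(0, 1), (0, 12), (1, 6), (1, 7), (2, 5), (2, 8), (3, 0), (5, 6), (5, 7), (7, 6), (7, 7), (9, 3), (9, 10), (11, 4), (11, 9)}; affine count = 15; |E(F_13)| = 16.

Discriminant check: Δ ∝ 4a³ + 27b² = 4·8³ + 27·1² = 4·512 + 27·1 ≡ 8 (mod 13). Nonzero ⇒ E is nonsingular.
For each x ∈ F_13, compute rhs = x³ + 8·x + 1 mod 13, then count y ∈ F_13 with y² ≡ rhs.
  x = 0: rhs = 1, matching y values: 1, 12 (2 points).
  x = 1: rhs = 10, matching y values: 6, 7 (2 points).
  x = 2: rhs = 12, matching y values: 5, 8 (2 points).
  x = 3: rhs = 0, matching y values: 0 (1 points).
  x = 4: rhs = 6, matching y values: none (0 points).
  x = 5: rhs = 10, matching y values: 6, 7 (2 points).
  x = 6: rhs = 5, matching y values: none (0 points).
  x = 7: rhs = 10, matching y values: 6, 7 (2 points).
  x = 8: rhs = 5, matching y values: none (0 points).
  x = 9: rhs = 9, matching y values: 3, 10 (2 points).
  x = 10: rhs = 2, matching y values: none (0 points).
  x = 11: rhs = 3, matching y values: 4, 9 (2 points).
  x = 12: rhs = 5, matching y values: none (0 points).
Total affine count: 15.
Full point count |E(F_13)| = 15 + 1 = 16.
Hasse bound: |16 − (13+1)| = |2| = 2 ≤ 2√13 ≈ 7.2111 ✓.


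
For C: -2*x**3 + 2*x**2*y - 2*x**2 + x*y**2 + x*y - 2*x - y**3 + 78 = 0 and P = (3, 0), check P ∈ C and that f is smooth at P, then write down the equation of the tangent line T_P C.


Tangent line at P: -68*x + 21*y + 204 = 0.

Step 1: f(3, 0) = 0, so P lies on C.
Step 2: partial derivatives
  f_x(x, y) = -6*x**2 + 4*x*y - 4*x + y**2 + y - 2, f_y(x, y) = 2*x**2 + 2*x*y + x - 3*y**2.
  f_x(P) = -68, f_y(P) = 21 (gradient nonzero, so P is smooth).
Step 3: tangent line at P: -68·(x − 3) + 21·(y − 0) = 0.
Expanding: -68*x + 21*y + 204 = 0.


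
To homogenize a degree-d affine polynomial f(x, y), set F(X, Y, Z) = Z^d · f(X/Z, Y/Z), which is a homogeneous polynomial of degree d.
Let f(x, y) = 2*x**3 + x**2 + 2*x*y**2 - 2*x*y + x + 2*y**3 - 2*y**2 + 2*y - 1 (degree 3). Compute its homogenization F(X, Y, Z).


F(X, Y, Z) = 2*X**3 + X**2*Z + 2*X*Y**2 - 2*X*Y*Z + X*Z**2 + 2*Y**3 - 2*Y**2*Z + 2*Y*Z**2 - Z**3

deg(f) = 3.
Substitute x = X/Z, y = Y/Z into f, then multiply by Z^3.
  monomial 2·x^3·y^0 ↦ 2·X^3·Y^0·Z^0.
  monomial 1·x^2·y^0 ↦ 1·X^2·Y^0·Z^1.
  monomial 2·x^1·y^2 ↦ 2·X^1·Y^2·Z^0.
  monomial -2·x^1·y^1 ↦ -2·X^1·Y^1·Z^1.
  monomial 1·x^1·y^0 ↦ 1·X^1·Y^0·Z^2.
  monomial 2·x^0·y^3 ↦ 2·X^0·Y^3·Z^0.
  monomial -2·x^0·y^2 ↦ -2·X^0·Y^2·Z^1.
  monomial 2·x^0·y^1 ↦ 2·X^0·Y^1·Z^2.
  monomial -1·x^0·y^0 ↦ -1·X^0·Y^0·Z^3.
Collecting: F(X, Y, Z) = 2*X**3 + X**2*Z + 2*X*Y**2 - 2*X*Y*Z + X*Z**2 + 2*Y**3 - 2*Y**2*Z + 2*Y*Z**2 - Z**3.


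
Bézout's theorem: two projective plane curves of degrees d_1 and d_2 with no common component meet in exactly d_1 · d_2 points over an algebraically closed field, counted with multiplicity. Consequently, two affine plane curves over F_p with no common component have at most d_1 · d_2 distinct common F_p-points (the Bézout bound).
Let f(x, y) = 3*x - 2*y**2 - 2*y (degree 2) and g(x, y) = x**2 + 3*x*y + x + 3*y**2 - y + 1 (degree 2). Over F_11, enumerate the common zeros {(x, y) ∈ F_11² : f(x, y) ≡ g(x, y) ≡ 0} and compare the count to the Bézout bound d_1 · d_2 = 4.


Common zeros: {(4, 2), (6, 6)}; count = 2; Bézout bound = 4.

deg(f) = 2, deg(g) = 2, so Bézout bound = 4.
Scan x ∈ F_11. For each x, list the y ∈ F_11 with f(x, y) ≡ 0 and those with g(x, y) ≡ 0 (mod 11); the common zeros in that column are the intersection.
  x = 0: f ≡ 0 at y ∈ {0, 10}; g ≡ 0 at y ∈ {2}; common: ∅.
  x = 1: f ≡ 0 at y ∈ ∅; g ≡ 0 at y ∈ {5, 9}; common: ∅.
  x = 2: f ≡ 0 at y ∈ ∅; g ≡ 0 at y ∈ ∅; common: ∅.
  x = 3: f ≡ 0 at y ∈ ∅; g ≡ 0 at y ∈ ∅; common: ∅.
  x = 4: f ≡ 0 at y ∈ {2, 8}; g ≡ 0 at y ∈ {2, 9}; common: {2}.
  x = 5: f ≡ 0 at y ∈ {1, 9}; g ≡ 0 at y ∈ {5}; common: ∅.
  x = 6: f ≡ 0 at y ∈ {4, 6}; g ≡ 0 at y ∈ {3, 6}; common: {6}.
  x = 7: f ≡ 0 at y ∈ ∅; g ≡ 0 at y ∈ ∅; common: ∅.
  x = 8: f ≡ 0 at y ∈ {3, 7}; g ≡ 0 at y ∈ {1, 6}; common: ∅.
  x = 9: f ≡ 0 at y ∈ {5}; g ≡ 0 at y ∈ ∅; common: ∅.
  x = 10: f ≡ 0 at y ∈ ∅; g ≡ 0 at y ∈ {1, 4}; common: ∅.
Collecting: common zeros = {(4, 2), (6, 6)}, so the count is 2.
Comparison with the Bézout bound: 2 ≤ 4 = deg(f)·deg(g), as expected for curves with no common component (the affine F_11-count falls short of the bound because intersections may lie at infinity, over extension fields, or carry multiplicity).


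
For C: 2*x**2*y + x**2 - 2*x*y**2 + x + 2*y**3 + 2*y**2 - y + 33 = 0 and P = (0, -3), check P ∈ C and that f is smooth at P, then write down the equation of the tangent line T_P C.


Tangent line at P: -17*x + 41*y + 123 = 0.

Step 1: f(0, -3) = 0, so P lies on C.
Step 2: partial derivatives
  f_x(x, y) = 4*x*y + 2*x - 2*y**2 + 1, f_y(x, y) = 2*x**2 - 4*x*y + 6*y**2 + 4*y - 1.
  f_x(P) = -17, f_y(P) = 41 (gradient nonzero, so P is smooth).
Step 3: tangent line at P: -17·(x − 0) + 41·(y − -3) = 0.
Expanding: -17*x + 41*y + 123 = 0.


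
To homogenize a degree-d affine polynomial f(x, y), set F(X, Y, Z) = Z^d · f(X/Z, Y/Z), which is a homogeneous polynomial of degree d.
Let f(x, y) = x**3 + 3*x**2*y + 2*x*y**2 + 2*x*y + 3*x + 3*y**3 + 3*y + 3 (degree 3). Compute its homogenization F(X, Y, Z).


F(X, Y, Z) = X**3 + 3*X**2*Y + 2*X*Y**2 + 2*X*Y*Z + 3*X*Z**2 + 3*Y**3 + 3*Y*Z**2 + 3*Z**3

deg(f) = 3.
Substitute x = X/Z, y = Y/Z into f, then multiply by Z^3.
  monomial 1·x^3·y^0 ↦ 1·X^3·Y^0·Z^0.
  monomial 3·x^2·y^1 ↦ 3·X^2·Y^1·Z^0.
  monomial 2·x^1·y^2 ↦ 2·X^1·Y^2·Z^0.
  monomial 2·x^1·y^1 ↦ 2·X^1·Y^1·Z^1.
  monomial 3·x^1·y^0 ↦ 3·X^1·Y^0·Z^2.
  monomial 3·x^0·y^3 ↦ 3·X^0·Y^3·Z^0.
  monomial 3·x^0·y^1 ↦ 3·X^0·Y^1·Z^2.
  monomial 3·x^0·y^0 ↦ 3·X^0·Y^0·Z^3.
Collecting: F(X, Y, Z) = X**3 + 3*X**2*Y + 2*X*Y**2 + 2*X*Y*Z + 3*X*Z**2 + 3*Y**3 + 3*Y*Z**2 + 3*Z**3.


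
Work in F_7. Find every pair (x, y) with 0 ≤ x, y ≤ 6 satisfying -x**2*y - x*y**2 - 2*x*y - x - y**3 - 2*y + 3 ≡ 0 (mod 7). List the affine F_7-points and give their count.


Affine F_7-points: {(0, 1), (1, 3), (1, 4), (1, 6), (2, 2), (2, 5), (3, 0), (3, 1), (3, 3), (4, 2), (5, 4), (6, 6)}; count = 12.

For each of the 49 pairs (x, y) ∈ F_7², evaluate f(x, y) mod 7. Record the zeros.
  x = 0: [0↦3, 1↦0, 2↦5, 3↦5, 4↦1, 5↦1, 6↦6]  zeros at y ∈ {1}
  x = 1: [0↦2, 1↦2, 2↦1, 3↦0, 4↦0, 5↦2, 6↦0]  zeros at y ∈ {3, 4, 6}
  x = 2: [0↦1, 1↦2, 2↦0, 3↦3, 4↦5, 5↦0, 6↦3]  zeros at y ∈ {2, 5}
  x = 3: [0↦0, 1↦0, 2↦2, 3↦0, 4↦2, 5↦2, 6↦1]  zeros at y ∈ {0, 1, 3}
  x = 4: [0↦6, 1↦3, 2↦0, 3↦5, 4↦5, 5↦1, 6↦1]  zeros at y ∈ {2}
  x = 5: [0↦5, 1↦4, 2↦1, 3↦4, 4↦0, 5↦4, 6↦3]  zeros at y ∈ {4}
  x = 6: [0↦4, 1↦3, 2↦5, 3↦4, 4↦1, 5↦4, 6↦0]  zeros at y ∈ {6}
Collecting zeros: affine points = {(0, 1), (1, 3), (1, 4), (1, 6), (2, 2), (2, 5), (3, 0), (3, 1), (3, 3), (4, 2), (5, 4), (6, 6)}.
Total count |C(F_7)_aff| = 12.


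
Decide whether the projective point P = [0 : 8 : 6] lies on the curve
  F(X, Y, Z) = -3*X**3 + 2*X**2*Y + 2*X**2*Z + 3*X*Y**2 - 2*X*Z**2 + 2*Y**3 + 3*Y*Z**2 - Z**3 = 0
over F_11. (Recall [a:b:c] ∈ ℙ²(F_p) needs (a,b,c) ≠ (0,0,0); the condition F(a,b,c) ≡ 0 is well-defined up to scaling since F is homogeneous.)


F(0,8,6) ≡ 0 (mod 11); P is on the curve.

Evaluate F(0, 8, 6) term-by-term (mod 11).
  -3*X**3 ↦ -3·0·1·1 = 0
  2*X**2*Y ↦ 2·0·8·1 = 0
  2*X**2*Z ↦ 2·0·1·6 = 0
  3*X*Y**2 ↦ 3·0·64·1 = 0
  -2*X*Z**2 ↦ -2·0·1·36 = 0
  2*Y**3 ↦ 2·1·512·1 = 1024
  3*Y*Z**2 ↦ 3·1·8·36 = 864
  -Z**3 ↦ -1·1·1·216 = -216
Sum: F(0, 8, 6) = (0) + (0) + (0) + (0) + (0) + (1024) + (864) + (-216) = 1672.
Reducing mod 11: 1672 ≡ 0 (mod 11).
Since F(a, b, c) ≡ 0 (mod 11), P lies on the curve.


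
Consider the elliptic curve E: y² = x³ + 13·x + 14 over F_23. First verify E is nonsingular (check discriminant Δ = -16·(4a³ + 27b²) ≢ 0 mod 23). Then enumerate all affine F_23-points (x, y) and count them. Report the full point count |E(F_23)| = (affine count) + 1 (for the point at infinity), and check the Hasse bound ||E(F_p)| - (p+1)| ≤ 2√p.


Affine points = {(2, 5), (2, 18), (6, 3), (6, 20), (8, 3), (8, 20), (9, 3), (9, 20), (11, 4), (11, 19), (12, 9), (12, 14), (18, 10), (18, 13), (19, 6), (19, 17), (21, 7), (21, 16), (22, 0)}; affine count = 19; |E(F_23)| = 20.

Discriminant check: Δ ∝ 4a³ + 27b² = 4·13³ + 27·14² = 4·2197 + 27·196 ≡ 4 (mod 23). Nonzero ⇒ E is nonsingular.
For each x ∈ F_23, compute rhs = x³ + 13·x + 14 mod 23, then count y ∈ F_23 with y² ≡ rhs.
  x = 0: rhs = 14, matching y values: none (0 points).
  x = 1: rhs = 5, matching y values: none (0 points).
  x = 2: rhs = 2, matching y values: 5, 18 (2 points).
  x = 3: rhs = 11, matching y values: none (0 points).
  x = 4: rhs = 15, matching y values: none (0 points).
  x = 5: rhs = 20, matching y values: none (0 points).
  x = 6: rhs = 9, matching y values: 3, 20 (2 points).
  x = 7: rhs = 11, matching y values: none (0 points).
  x = 8: rhs = 9, matching y values: 3, 20 (2 points).
  x = 9: rhs = 9, matching y values: 3, 20 (2 points).
  x = 10: rhs = 17, matching y values: none (0 points).
  x = 11: rhs = 16, matching y values: 4, 19 (2 points).
  x = 12: rhs = 12, matching y values: 9, 14 (2 points).
  x = 13: rhs = 11, matching y values: none (0 points).
  x = 14: rhs = 19, matching y values: none (0 points).
  x = 15: rhs = 19, matching y values: none (0 points).
  x = 16: rhs = 17, matching y values: none (0 points).
  x = 17: rhs = 19, matching y values: none (0 points).
  x = 18: rhs = 8, matching y values: 10, 13 (2 points).
  x = 19: rhs = 13, matching y values: 6, 17 (2 points).
  x = 20: rhs = 17, matching y values: none (0 points).
  x = 21: rhs = 3, matching y values: 7, 16 (2 points).
  x = 22: rhs = 0, matching y values: 0 (1 points).
Total affine count: 19.
Full point count |E(F_23)| = 19 + 1 = 20.
Hasse bound: |20 − (23+1)| = |-4| = 4 ≤ 2√23 ≈ 9.5917 ✓.
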